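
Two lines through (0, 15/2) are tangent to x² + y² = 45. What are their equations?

x − 2y = −15 and x + 2y = 15

A line y − (15/2) = m(x − (0)) is tangent when its distance from (0, 0) is 3√5:
[m·(0) − (−15/2)]² = 45(m² + 1)
4m² − 1 = 0, so m = 1/2 or m = −1/2.
Through (0, 15/2) these give x − 2y = −15 and x + 2y = 15.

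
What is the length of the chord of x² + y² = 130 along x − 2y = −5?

From the line, y = (5 + x)/2. Substituting:
5x² + 10x − 495 = 0  ⟹  x² + 2x − 99 = 0
x = 9 or x = −11, giving (9, 7) and (−11, −3).
Chord length = distance between (9, 7) and (−11, −3) = √500 = 10√5.

10√5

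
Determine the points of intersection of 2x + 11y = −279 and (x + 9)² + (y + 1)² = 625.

From the line, y = (−279 − 2x)/11. Substituting:
125x² + 3250x + 6000 = 0  ⟹  x² + 26x + 48 = 0
x = −2 or x = −24, giving (−2, −25) and (−24, −21).

(−24, −21) and (−2, −25)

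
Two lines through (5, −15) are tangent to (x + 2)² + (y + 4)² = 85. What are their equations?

2x + 9y = −125 and 9x − 2y = 75

Let a tangent through (5, −15) have slope m. Its distance from (−2, −4) must equal √85:
(−7m − (11))² = 85(m² + 1)
18m² − 77m − 18 = 0, so m = −2/9 or m = 9/2.
With m = −2/9: 2x + 9y = −125. With m = 9/2: 9x − 2y = 75.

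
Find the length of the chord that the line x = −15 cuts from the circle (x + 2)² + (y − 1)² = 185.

The distance from (−2, 1) to the line is 13, and r² = 185.
Chord = 2√(r² − d²) = 2·√(16) = 8.

8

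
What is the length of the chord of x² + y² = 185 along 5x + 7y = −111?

√74

Express y = (−111 − 5x)/7 and substitute into the circle:
74x² + 1110x + 3256 = 0  ⟹  x² + 15x + 44 = 0
x = −4 or x = −11, giving (−4, −13) and (−11, −8).
Chord length = distance between (−4, −13) and (−11, −8) = √74 = √74.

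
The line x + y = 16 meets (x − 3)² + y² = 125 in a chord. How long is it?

9√2

Express y = −x + 16 and substitute into the circle:
2x² − 38x + 140 = 0  ⟹  x² − 19x + 70 = 0
x = 14 or x = 5, giving (14, 2) and (5, 11).
|(14, 2) − (5, 11)| = √((9)² + (−9)²) = 9√2.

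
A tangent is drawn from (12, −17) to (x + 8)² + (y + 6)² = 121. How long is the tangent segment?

20

With centre O = (−8, −6), |OP|² = 521 and r² = 121.
The tangent meets the radius at right angles, so tangent² = |PO|² − r² = 521 − 121 = 400.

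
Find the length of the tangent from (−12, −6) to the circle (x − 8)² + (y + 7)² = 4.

With centre O = (8, −7), |OP|² = 401 and r² = 4.
By the tangent–radius right angle, tangent length = √(|PO|² − r²) = √397.

√397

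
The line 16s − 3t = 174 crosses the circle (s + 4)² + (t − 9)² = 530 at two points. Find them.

Substitute t = (−174 + 16s)/3:
265s² − 6360s + 35775 = 0  ⟹  s² − 24s + 135 = 0
s = 15 or s = 9, giving (15, 22) and (9, −10).

(9, −10) and (15, 22)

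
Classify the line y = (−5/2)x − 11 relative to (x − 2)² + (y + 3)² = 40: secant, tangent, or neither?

Substituting the line into the circle gives 29x² + 144x + 112 = 0.
Δ = 20736 − 12992 = 7744.
Two real roots: the line is a secant.

secant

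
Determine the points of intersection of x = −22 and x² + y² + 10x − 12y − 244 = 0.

The line gives x = −22. Substituting into the circle:
y² − 12y + 20 = 0
y = 10 or y = 2, giving (−22, 10) and (−22, 2).

(−22, 2) and (−22, 10)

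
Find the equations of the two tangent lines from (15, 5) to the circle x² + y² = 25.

y = 5 and 3x − 4y = 25

Write the tangent as mx − y + (5 − m·(15)) = 0 and set its distance from the centre to 5:
[m·(−15) − (−5)]² = 25(m² + 1)
4m² − 3m = 0, so m = 0 or m = 3/4.
Through (15, 5) these give y = 5 and 3x − 4y = 25.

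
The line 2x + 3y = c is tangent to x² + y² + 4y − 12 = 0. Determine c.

c = −6 ± 4√13

The line touches the circle iff its distance from (0, −2) is 4:
|2·0 + 3·(−2) − c| / √13 = 4
|c − (−6)| = 4√13.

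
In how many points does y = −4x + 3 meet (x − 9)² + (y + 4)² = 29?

Centre (9, −4), r² = 29. Distance² from centre to line = (29)²/17 = 841/17.
Since d² > r², the line lies outside the circle.

0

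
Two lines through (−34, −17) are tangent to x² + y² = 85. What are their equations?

Write the tangent as mx − y + (−17 − m·(−34)) = 0 and set its distance from the centre to √85:
(34m − (17))² = 85(m² + 1)
63m² − 68m + 12 = 0, so m = 2/9 or m = 6/7.
With m = 2/9: 2x − 9y = 85. With m = 6/7: 6x − 7y = −85.

2x − 9y = 85 and 6x − 7y = −85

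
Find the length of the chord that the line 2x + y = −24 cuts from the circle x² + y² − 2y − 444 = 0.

16√5

Centre (0, 1), r² = 445. Perpendicular distance d from centre to line = |25| / √5 = 25/√5.
Chord = 2√(r² − d²) = 2·√(320) = 16√5.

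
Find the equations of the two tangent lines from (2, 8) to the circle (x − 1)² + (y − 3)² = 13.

Let a tangent through (2, 8) have slope m. Its distance from (1, 3) must equal √13:
(−1m − (−5))² = 13(m² + 1)
6m² + 5m − 6 = 0, so m = 2/3 or m = −3/2.
With m = 2/3: 2x − 3y = −20. With m = −3/2: 3x + 2y = 22.

2x − 3y = −20 and 3x + 2y = 22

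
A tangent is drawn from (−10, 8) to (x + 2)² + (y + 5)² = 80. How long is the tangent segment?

3√17

With centre O = (−2, −5), |OP|² = 233 and r² = 80.
By the tangent–radius right angle, tangent length = √(|PO|² − r²) = √153 = 3√17.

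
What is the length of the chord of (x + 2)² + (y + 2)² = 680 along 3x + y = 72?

The distance from (−2, −2) to the line is 80/√10, and r² = 680.
Chord = 2√(r² − d²) = 2·√(40) = 4√10.

4√10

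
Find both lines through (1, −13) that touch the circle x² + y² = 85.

Write the tangent as mx − y + (−13 − m·(1)) = 0 and set its distance from the centre to √85:
(−1m − (13))² = 85(m² + 1)
42m² − 13m − 42 = 0, so m = −6/7 or m = 7/6.
Through (1, −13) these give 6x + 7y = −85 and 7x − 6y = 85.

6x + 7y = −85 and 7x − 6y = 85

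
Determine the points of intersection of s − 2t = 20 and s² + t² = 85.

From the line, t = (−20 + s)/2. Substituting:
5s² − 40s + 60 = 0  ⟹  s² − 8s + 12 = 0
s = 6 or s = 2, giving (6, −7) and (2, −9).

(2, −9) and (6, −7)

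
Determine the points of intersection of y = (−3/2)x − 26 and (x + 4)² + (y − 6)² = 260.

(−20, 4) and (−12, −8)

From the line, y = (−52 − 3x)/2. Substituting:
13x² + 416x + 3120 = 0  ⟹  x² + 32x + 240 = 0
x = −12 or x = −20, giving (−12, −8) and (−20, 4).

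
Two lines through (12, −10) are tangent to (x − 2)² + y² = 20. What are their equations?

x + 2y = −8 and 2x + y = 14

Let a tangent through (12, −10) have slope m. Its distance from (2, 0) must equal 2√5:
(−10m − (10))² = 20(m² + 1)
2m² + 5m + 2 = 0, so m = −1/2 or m = −2.
Through (12, −10) these give x + 2y = −8 and 2x + y = 14.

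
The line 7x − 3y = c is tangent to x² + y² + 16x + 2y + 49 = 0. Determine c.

c = −53 ± 4√58

The line touches the circle iff its distance from (−8, −1) is 4:
|7·(−8) − 3·(−1) − c| / √58 = 4
|c − (−53)| = 4√58.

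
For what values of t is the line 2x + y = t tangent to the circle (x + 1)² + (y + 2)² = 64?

The line touches the circle iff its distance from (−1, −2) is 8:
|2·(−1) + 1·(−2) − t| / √5 = 8
|t − (−4)| = 8√5.

t = −4 ± 8√5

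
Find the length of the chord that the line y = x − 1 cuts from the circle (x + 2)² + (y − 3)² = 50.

8√2

Express y = x − 1 and substitute into the circle:
2x² − 4x − 30 = 0  ⟹  x² − 2x − 15 = 0
x = 5 or x = −3, giving (5, 4) and (−3, −4).
|(5, 4) − (−3, −4)| = √((8)² + (8)²) = 8√2.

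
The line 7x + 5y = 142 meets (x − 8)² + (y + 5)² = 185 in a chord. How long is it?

Centre (8, −5), r² = 185. Perpendicular distance d from centre to line = |−111| / √74 = 111/√74.
Chord = 2√(r² − d²) = 2·√(37/2) = √74.

√74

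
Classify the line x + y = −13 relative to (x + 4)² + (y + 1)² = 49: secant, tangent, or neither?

secant

Substituting the line into the circle gives 2x² + 32x + 111 = 0.
Discriminant = (32)² − 4·2·(111) = 136 > 0.
Two real roots: the line is a secant.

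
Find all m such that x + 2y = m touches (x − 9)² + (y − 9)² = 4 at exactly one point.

m = 27 ± 2√5

Tangency holds when the distance from the centre (9, 9) to the line equals the radius 2:
|1·9 + 2·9 − m| / √5 = 2
|m − (27)| = 2√5.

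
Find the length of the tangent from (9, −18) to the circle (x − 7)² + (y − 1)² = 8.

Centre (7, 1), r² = 8. |PO|² = (2)² + (−19)² = 365.
Power of the point: PT² = |PO|² − r² = 357, so PT = √357.

√357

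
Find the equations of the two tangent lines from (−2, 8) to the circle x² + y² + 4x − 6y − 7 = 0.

x + 2y = 14 and x − 2y = −18

A line y − (8) = m(x − (−2)) is tangent when its distance from (−2, 3) is 2√5:
[m·(0) − (−5)]² = 20(m² + 1)
4m² − 1 = 0, so m = −1/2 or m = 1/2.
With m = −1/2: x + 2y = 14. With m = 1/2: x − 2y = −18.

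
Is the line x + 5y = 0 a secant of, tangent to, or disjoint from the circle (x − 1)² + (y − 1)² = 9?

Centre (1, 1), r² = 9. Distance² from centre to line = (6)²/26 = 18/13.
Since d² < r², the line cuts the circle twice.

secant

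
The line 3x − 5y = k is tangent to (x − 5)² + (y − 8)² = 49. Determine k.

For a tangent, require d(centre, line) = r = 7.
|3·5 − 5·8 − k| / √34 = 7
|k − (−25)| = 7√34.

k = −25 ± 7√34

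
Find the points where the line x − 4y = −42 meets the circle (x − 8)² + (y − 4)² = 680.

Express y = (42 + x)/4 and substitute into the circle:
17x² − 204x − 9180 = 0  ⟹  x² − 12x − 540 = 0
x = 30 or x = −18, giving (30, 18) and (−18, 6).

(−18, 6) and (30, 18)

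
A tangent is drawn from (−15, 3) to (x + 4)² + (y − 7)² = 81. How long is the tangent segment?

With centre O = (−4, 7), |OP|² = 137 and r² = 81.
The tangent meets the radius at right angles, so tangent² = |PO|² − r² = 137 − 81 = 56.

2√14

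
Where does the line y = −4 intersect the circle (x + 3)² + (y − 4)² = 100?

(−9, −4) and (3, −4)

Substitute y = −4:
x² + 6x − 27 = 0
x = 3 or x = −9, giving (3, −4) and (−9, −4).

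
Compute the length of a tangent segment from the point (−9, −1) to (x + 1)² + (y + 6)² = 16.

With centre O = (−1, −6), |OP|² = 89 and r² = 16.
Power of the point: PT² = |PO|² − r² = 73, so PT = √73.

√73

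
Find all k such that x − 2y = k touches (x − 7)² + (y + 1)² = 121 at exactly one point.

Tangency holds when the distance from the centre (7, −1) to the line equals the radius 11:
|1·7 − 2·(−1) − k| / √5 = 11
|k − (9)| = 11√5.

k = 9 ± 11√5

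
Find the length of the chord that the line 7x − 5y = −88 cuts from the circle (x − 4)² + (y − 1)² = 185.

Express y = (88 + 7x)/5 and substitute into the circle:
74x² + 962x + 2664 = 0  ⟹  x² + 13x + 36 = 0
x = −4 or x = −9, giving (−4, 12) and (−9, 5).
|(−4, 12) − (−9, 5)| = √((5)² + (7)²) = √74.

√74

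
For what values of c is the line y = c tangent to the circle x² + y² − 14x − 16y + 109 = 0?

c = 6 or c = 10

Tangency holds when the distance from the centre (7, 8) to the line equals the radius 2:
|0·7 + 1·8 − c| / √1 = 2
|c − (8)| = 2, so c = 10 or c = 6.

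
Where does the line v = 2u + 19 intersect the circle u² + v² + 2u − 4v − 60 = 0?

(−9, 1) and (−5, 9)

Express v = 2u + 19 and substitute into the circle:
5u² + 70u + 225 = 0  ⟹  u² + 14u + 45 = 0
u = −5 or u = −9, giving (−5, 9) and (−9, 1).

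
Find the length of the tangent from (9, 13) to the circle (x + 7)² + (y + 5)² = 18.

With centre O = (−7, −5), |OP|² = 580 and r² = 18.
Power of the point: PT² = |PO|² − r² = 562, so PT = √562.

√562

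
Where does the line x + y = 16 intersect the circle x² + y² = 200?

(2, 14) and (14, 2)

Substitute y = −x + 16:
2x² − 32x + 56 = 0  ⟹  x² − 16x + 28 = 0
x = 14 or x = 2, giving (14, 2) and (2, 14).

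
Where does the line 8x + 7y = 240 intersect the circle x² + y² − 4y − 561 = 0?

(9, 24) and (23, 8)

From the line, y = (240 − 8x)/7. Substituting:
113x² − 3616x + 23391 = 0  ⟹  x² − 32x + 207 = 0
x = 23 or x = 9, giving (23, 8) and (9, 24).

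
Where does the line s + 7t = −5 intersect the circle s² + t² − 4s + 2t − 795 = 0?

(−26, 3) and (30, −5)

Substitute t = (−5 − s)/7:
50s² − 200s − 39000 = 0  ⟹  s² − 4s − 780 = 0
s = 30 or s = −26, giving (30, −5) and (−26, 3).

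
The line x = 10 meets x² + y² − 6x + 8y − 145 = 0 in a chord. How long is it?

22

The distance from (3, −4) to the line is 7, and r² = 170.
Half the chord is √(r² − d²) = √(121), so the full chord is 22.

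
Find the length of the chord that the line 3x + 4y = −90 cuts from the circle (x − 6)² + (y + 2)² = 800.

Express y = (−90 − 3x)/4 and substitute into the circle:
25x² + 300x − 5500 = 0  ⟹  x² + 12x − 220 = 0
x = 10 or x = −22, giving (10, −30) and (−22, −6).
|(10, −30) − (−22, −6)| = √((32)² + (−24)²) = 40.

40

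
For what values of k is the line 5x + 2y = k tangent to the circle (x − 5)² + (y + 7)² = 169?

k = 11 ± 13√29

Tangency holds when the distance from the centre (5, −7) to the line equals the radius 13:
|5·5 + 2·(−7) − k| / √29 = 13
|k − (11)| = 13√29.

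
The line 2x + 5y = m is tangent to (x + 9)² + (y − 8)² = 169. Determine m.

For a tangent, require d(centre, line) = r = 13.
|2·(−9) + 5·8 − m| / √29 = 13
|m − (22)| = 13√29.

m = 22 ± 13√29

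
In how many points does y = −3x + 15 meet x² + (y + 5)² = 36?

0

Substituting the line into the circle gives 10x² − 120x + 364 = 0.
Δ = 14400 − 14560 = −160.
No real roots: the line does not meet the circle.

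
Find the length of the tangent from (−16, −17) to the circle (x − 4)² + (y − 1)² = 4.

12√5

With centre O = (4, 1), |OP|² = 724 and r² = 4.
By the tangent–radius right angle, tangent length = √(|PO|² − r²) = √720 = 12√5.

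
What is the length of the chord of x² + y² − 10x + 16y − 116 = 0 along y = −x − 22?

The distance from (5, −8) to the line is 19/√2, and r² = 205.
Chord = 2√(r² − d²) = 2·√(49/2) = 7√2.

7√2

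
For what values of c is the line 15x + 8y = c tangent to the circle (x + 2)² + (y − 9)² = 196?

Tangency holds when the distance from the centre (−2, 9) to the line equals the radius 14:
|15·(−2) + 8·9 − c| / √289 = 14
|c − (42)| = 14·17, so c = 280 or c = −196.

c = −196 or c = 280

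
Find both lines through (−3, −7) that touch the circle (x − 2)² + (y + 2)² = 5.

2x − y = 1 and x − 2y = 11

A line y − (−7) = m(x − (−3)) is tangent when its distance from (2, −2) is √5:
(5m − (5))² = 5(m² + 1)
2m² − 5m + 2 = 0, so m = 2 or m = 1/2.
Through (−3, −7) these give 2x − y = 1 and x − 2y = 11.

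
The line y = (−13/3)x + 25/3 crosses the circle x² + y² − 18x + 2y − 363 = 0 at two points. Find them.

From the line, y = (25 − 13x)/3. Substituting:
178x² − 890x − 2492 = 0  ⟹  x² − 5x − 14 = 0
x = 7 or x = −2, giving (7, −22) and (−2, 17).

(−2, 17) and (7, −22)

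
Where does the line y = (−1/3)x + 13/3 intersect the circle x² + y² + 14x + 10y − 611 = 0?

From the line, y = (13 − x)/3. Substituting:
10x² + 70x − 4940 = 0  ⟹  x² + 7x − 494 = 0
x = 19 or x = −26, giving (19, −2) and (−26, 13).

(−26, 13) and (19, −2)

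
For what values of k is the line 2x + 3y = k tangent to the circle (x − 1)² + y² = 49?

k = 2 ± 7√13

Tangency holds when the distance from the centre (1, 0) to the line equals the radius 7:
|2·1 + 3·0 − k| / √13 = 7
|k − (2)| = 7√13.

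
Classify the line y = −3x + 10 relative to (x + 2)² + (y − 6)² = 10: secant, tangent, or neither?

d² = (3·(−2) + 1·6 − (10))²/10 = 10; r² = 10.
Since d² = r², the line is tangent.

tangent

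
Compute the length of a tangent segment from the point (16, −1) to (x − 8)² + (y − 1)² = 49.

With centre O = (8, 1), |OP|² = 68 and r² = 49.
By the tangent–radius right angle, tangent length = √(|PO|² − r²) = √19.

√19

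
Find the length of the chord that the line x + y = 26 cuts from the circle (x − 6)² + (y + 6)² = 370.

Centre (6, −6), r² = 370. Perpendicular distance d from centre to line = |−26| / √2 = 26/√2.
Chord = 2√(r² − d²) = 2·√(32) = 8√2.

8√2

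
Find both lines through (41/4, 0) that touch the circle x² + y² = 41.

4x − 5y = 41 and 4x + 5y = 41

A line y − (0) = m(x − (41/4)) is tangent when its distance from (0, 0) is √41:
(−41/4m − (0))² = 41(m² + 1)
25m² − 16 = 0, so m = 4/5 or m = −4/5.
With m = 4/5: 4x − 5y = 41. With m = −4/5: 4x + 5y = 41.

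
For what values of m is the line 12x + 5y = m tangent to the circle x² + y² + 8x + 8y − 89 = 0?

For a tangent, require d(centre, line) = r = 11.
|12·(−4) + 5·(−4) − m| / √169 = 11
|m − (−68)| = 11·13, so m = 75 or m = −211.

m = −211 or m = 75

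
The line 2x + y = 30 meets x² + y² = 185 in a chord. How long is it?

Express y = −2x + 30 and substitute into the circle:
5x² − 120x + 715 = 0  ⟹  x² − 24x + 143 = 0
x = 13 or x = 11, giving (13, 4) and (11, 8).
Chord length = distance between (13, 4) and (11, 8) = √20 = 2√5.

2√5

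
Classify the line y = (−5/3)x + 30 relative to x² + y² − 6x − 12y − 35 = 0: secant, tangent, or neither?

neither

Substituting the line into the circle gives 34x² − 774x + 4545 = 0.
Δ = 599076 − 618120 = −19044.
No real roots: the line does not meet the circle.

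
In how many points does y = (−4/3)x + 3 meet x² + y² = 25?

Substituting the line into the circle gives 25x² − 72x − 144 = 0.
Δ = 5184 − (−14400) = 19584.
Two real roots: the line is a secant.

2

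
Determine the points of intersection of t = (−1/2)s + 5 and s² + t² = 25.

Express t = (10 − s)/2 and substitute into the circle:
5s² − 20s = 0  ⟹  s² − 4s = 0
s = 4 or s = 0, giving (4, 3) and (0, 5).

(0, 5) and (4, 3)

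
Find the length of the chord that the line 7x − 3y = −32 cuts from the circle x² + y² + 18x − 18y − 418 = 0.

6√58

Centre (−9, 9), r² = 580. Perpendicular distance d from centre to line = |−58| / √58 = 58/√58.
Half the chord is √(r² − d²) = √(522), so the full chord is 6√58.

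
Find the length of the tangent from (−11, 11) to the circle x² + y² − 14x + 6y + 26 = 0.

2√122

Centre (7, −3), r² = 32. |PO|² = (−18)² + (14)² = 520.
The tangent meets the radius at right angles, so tangent² = |PO|² − r² = 520 − 32 = 488.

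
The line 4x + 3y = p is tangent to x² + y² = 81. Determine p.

p = −45 or p = 45

Tangency holds when the distance from the centre (0, 0) to the line equals the radius 9:
|4·0 + 3·0 − p| / √25 = 9
|p| = 9·5, so p = 45 or p = −45.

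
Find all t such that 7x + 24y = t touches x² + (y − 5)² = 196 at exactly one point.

t = −230 or t = 470

For a tangent, require d(centre, line) = r = 14.
|7·0 + 24·5 − t| / √625 = 14
|t − (120)| = 14·25, so t = 470 or t = −230.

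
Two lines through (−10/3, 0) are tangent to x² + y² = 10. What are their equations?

Let a tangent through (−10/3, 0) have slope m. Its distance from (0, 0) must equal √10:
(10/3m − (0))² = 10(m² + 1)
m² − 9 = 0, so m = 3 or m = −3.
Through (−10/3, 0) these give 3x − y = −10 and 3x + y = −10.

3x − y = −10 and 3x + y = −10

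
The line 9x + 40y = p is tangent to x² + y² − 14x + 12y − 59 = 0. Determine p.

p = −669 or p = 315

For a tangent, require d(centre, line) = r = 12.
|9·7 + 40·(−6) − p| / √1681 = 12
|p − (−177)| = 12·41, so p = 315 or p = −669.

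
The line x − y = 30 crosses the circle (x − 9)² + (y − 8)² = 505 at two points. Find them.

(17, −13) and (30, 0)

From the line, y = x − 30. Substituting:
2x² − 94x + 1020 = 0  ⟹  x² − 47x + 510 = 0
x = 30 or x = 17, giving (30, 0) and (17, −13).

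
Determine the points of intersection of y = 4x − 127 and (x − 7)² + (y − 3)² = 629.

Substitute y = 4x − 127:
17x² − 1054x + 16320 = 0  ⟹  x² − 62x + 960 = 0
x = 32 or x = 30, giving (32, 1) and (30, −7).

(30, −7) and (32, 1)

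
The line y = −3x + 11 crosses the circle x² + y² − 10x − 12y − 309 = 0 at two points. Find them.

(−4, 23) and (8, −13)

Express y = −3x + 11 and substitute into the circle:
10x² − 40x − 320 = 0  ⟹  x² − 4x − 32 = 0
x = 8 or x = −4, giving (8, −13) and (−4, 23).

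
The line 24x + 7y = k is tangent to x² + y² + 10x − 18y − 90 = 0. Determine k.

k = −407 or k = 293

The line touches the circle iff its distance from (−5, 9) is 14:
|24·(−5) + 7·9 − k| / √625 = 14
|k − (−57)| = 14·25, so k = 293 or k = −407.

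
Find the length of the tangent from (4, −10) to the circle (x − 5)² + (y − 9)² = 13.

√349

Centre (5, 9), r² = 13. |PO|² = (−1)² + (−19)² = 362.
Power of the point: PT² = |PO|² − r² = 349, so PT = √349.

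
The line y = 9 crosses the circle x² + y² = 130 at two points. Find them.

(−7, 9) and (7, 9)

From the line, y = 9. Substituting:
x² − 49 = 0
x = 7 or x = −7, giving (7, 9) and (−7, 9).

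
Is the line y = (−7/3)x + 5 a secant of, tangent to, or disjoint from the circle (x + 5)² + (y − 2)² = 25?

disjoint

Substituting the line into the circle gives 58x² − 36x + 81 = 0.
Discriminant = (−36)² − 4·58·(81) = −17496 < 0.
No real roots: the line does not meet the circle.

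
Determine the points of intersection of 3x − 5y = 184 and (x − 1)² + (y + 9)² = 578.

Express y = (−184 + 3x)/5 and substitute into the circle:
34x² − 884x + 4896 = 0  ⟹  x² − 26x + 144 = 0
x = 18 or x = 8, giving (18, −26) and (8, −32).

(8, −32) and (18, −26)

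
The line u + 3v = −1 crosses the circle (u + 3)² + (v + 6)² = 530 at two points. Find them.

(−22, 7) and (20, −7)

Express v = (−1 − u)/3 and substitute into the circle:
10u² + 20u − 4400 = 0  ⟹  u² + 2u − 440 = 0
u = 20 or u = −22, giving (20, −7) and (−22, 7).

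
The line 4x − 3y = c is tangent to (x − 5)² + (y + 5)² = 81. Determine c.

For a tangent, require d(centre, line) = r = 9.
|4·5 − 3·(−5) − c| / √25 = 9
|c − (35)| = 9·5, so c = 80 or c = −10.

c = −10 or c = 80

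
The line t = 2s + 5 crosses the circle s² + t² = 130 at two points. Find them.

(−7, −9) and (3, 11)

Express t = 2s + 5 and substitute into the circle:
5s² + 20s − 105 = 0  ⟹  s² + 4s − 21 = 0
s = 3 or s = −7, giving (3, 11) and (−7, −9).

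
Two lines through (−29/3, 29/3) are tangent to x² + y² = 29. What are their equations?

Write the tangent as mx − y + (29/3 − m·(−29/3)) = 0 and set its distance from the centre to √29:
[m·(29/3) − (−29/3)]² = 29(m² + 1)
10m² + 29m + 10 = 0, so m = −5/2 or m = −2/5.
With m = −5/2: 5x + 2y = −29. With m = −2/5: 2x + 5y = 29.

5x + 2y = −29 and 2x + 5y = 29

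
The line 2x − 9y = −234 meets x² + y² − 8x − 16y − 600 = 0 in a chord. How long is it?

4√85

Express y = (234 + 2x)/9 and substitute into the circle:
85x² − 27540 = 0  ⟹  x² − 324 = 0
x = 18 or x = −18, giving (18, 30) and (−18, 22).
|(18, 30) − (−18, 22)| = √((36)² + (8)²) = 4√85.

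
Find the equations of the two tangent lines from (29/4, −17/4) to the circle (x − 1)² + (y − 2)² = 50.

x − 7y = 37 and 7x − y = 55

Write the tangent as mx − y + (−17/4 − m·(29/4)) = 0 and set its distance from the centre to 5√2:
[m·(−25/4) − (25/4)]² = 50(m² + 1)
7m² − 50m + 7 = 0, so m = 1/7 or m = 7.
Through (29/4, −17/4) these give x − 7y = 37 and 7x − y = 55.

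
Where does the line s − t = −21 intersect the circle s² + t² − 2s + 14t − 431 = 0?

(−19, 2) and (−8, 13)

Express t = s + 21 and substitute into the circle:
2s² + 54s + 304 = 0  ⟹  s² + 27s + 152 = 0
s = −8 or s = −19, giving (−8, 13) and (−19, 2).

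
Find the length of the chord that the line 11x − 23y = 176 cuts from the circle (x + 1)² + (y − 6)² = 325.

5√26

Substitute y = (−176 + 11x)/23:
650x² − 5850x − 72800 = 0  ⟹  x² − 9x − 112 = 0
x = 16 or x = −7, giving (16, 0) and (−7, −11).
|(16, 0) − (−7, −11)| = √((23)² + (11)²) = 5√26.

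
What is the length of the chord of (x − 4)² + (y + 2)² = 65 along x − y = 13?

9√2

Centre (4, −2), r² = 65. Perpendicular distance d from centre to line = |−7| / √2 = 7/√2.
Chord = 2√(r² − d²) = 2·√(81/2) = 9√2.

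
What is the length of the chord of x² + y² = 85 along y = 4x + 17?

4√17

Express y = 4x + 17 and substitute into the circle:
17x² + 136x + 204 = 0  ⟹  x² + 8x + 12 = 0
x = −2 or x = −6, giving (−2, 9) and (−6, −7).
|(−2, 9) − (−6, −7)| = √((4)² + (16)²) = 4√17.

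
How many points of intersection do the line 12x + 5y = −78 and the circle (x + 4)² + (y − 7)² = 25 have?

1

d² = (12·(−4) + 5·7 − (−78))²/169 = 25; r² = 25.
Since d² = r², the line is tangent.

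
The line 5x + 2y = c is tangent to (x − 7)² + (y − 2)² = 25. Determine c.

c = 39 ± 5√29

For a tangent, require d(centre, line) = r = 5.
|5·7 + 2·2 − c| / √29 = 5
|c − (39)| = 5√29.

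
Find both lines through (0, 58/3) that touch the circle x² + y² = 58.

7x − 3y = −58 and 7x + 3y = 58

A line y − (58/3) = m(x − (0)) is tangent when its distance from (0, 0) is √58:
[m·(0) − (−58/3)]² = 58(m² + 1)
9m² − 49 = 0, so m = 7/3 or m = −7/3.
Through (0, 58/3) these give 7x − 3y = −58 and 7x + 3y = 58.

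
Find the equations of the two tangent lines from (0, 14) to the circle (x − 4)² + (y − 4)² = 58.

7x − 3y = −42 and 3x + 7y = 98

Write the tangent as mx − y + (14 − m·(0)) = 0 and set its distance from the centre to √58:
(4m − (−10))² = 58(m² + 1)
21m² − 40m − 21 = 0, so m = 7/3 or m = −3/7.
Through (0, 14) these give 7x − 3y = −42 and 3x + 7y = 98.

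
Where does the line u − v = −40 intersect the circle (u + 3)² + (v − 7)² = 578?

(−26, 14) and (−10, 30)

From the line, v = u + 40. Substituting:
2u² + 72u + 520 = 0  ⟹  u² + 36u + 260 = 0
u = −10 or u = −26, giving (−10, 30) and (−26, 14).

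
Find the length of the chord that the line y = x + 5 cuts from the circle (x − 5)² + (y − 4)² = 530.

Substitute y = x + 5:
2x² − 8x − 504 = 0  ⟹  x² − 4x − 252 = 0
x = 18 or x = −14, giving (18, 23) and (−14, −9).
|(18, 23) − (−14, −9)| = √((32)² + (32)²) = 32√2.

32√2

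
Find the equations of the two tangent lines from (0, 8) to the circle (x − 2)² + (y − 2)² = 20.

A line y − (8) = m(x − (0)) is tangent when its distance from (2, 2) is 2√5:
(2m − (−6))² = 20(m² + 1)
2m² − 3m − 2 = 0, so m = 2 or m = −1/2.
Through (0, 8) these give 2x − y = −8 and x + 2y = 16.

2x − y = −8 and x + 2y = 16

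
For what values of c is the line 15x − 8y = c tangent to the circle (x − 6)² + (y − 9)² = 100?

For a tangent, require d(centre, line) = r = 10.
|15·6 − 8·9 − c| / √289 = 10
|c − (18)| = 10·17, so c = 188 or c = −152.

c = −152 or c = 188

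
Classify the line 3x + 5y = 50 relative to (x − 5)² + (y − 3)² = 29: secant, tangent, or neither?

secant

d² = (3·5 + 5·3 − (50))²/34 = 200/17; r² = 29.
Since d² < r², the line cuts the circle twice.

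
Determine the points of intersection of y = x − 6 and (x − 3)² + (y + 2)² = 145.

Substitute y = x − 6:
2x² − 14x − 120 = 0  ⟹  x² − 7x − 60 = 0
x = 12 or x = −5, giving (12, 6) and (−5, −11).

(−5, −11) and (12, 6)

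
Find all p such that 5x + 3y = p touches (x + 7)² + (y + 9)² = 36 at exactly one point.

p = −62 ± 6√34

For a tangent, require d(centre, line) = r = 6.
|5·(−7) + 3·(−9) − p| / √34 = 6
|p − (−62)| = 6√34.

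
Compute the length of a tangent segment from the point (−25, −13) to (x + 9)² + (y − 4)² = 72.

The centre is (−9, 4) and r = 6√2. The square of the distance from P to the centre is 256 + 289 = 545.
Power of the point: PT² = |PO|² − r² = 473, so PT = √473.

√473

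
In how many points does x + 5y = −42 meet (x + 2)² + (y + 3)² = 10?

0

Substituting the line into the circle gives 26x² + 154x + 579 = 0.
Δ = 23716 − 60216 = −36500.
No real roots: the line does not meet the circle.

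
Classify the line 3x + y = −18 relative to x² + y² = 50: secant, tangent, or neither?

secant

Substituting the line into the circle gives 10x² + 108x + 274 = 0.
Δ = 11664 − 10960 = 704.
Two real roots: the line is a secant.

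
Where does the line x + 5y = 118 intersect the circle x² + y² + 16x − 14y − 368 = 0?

From the line, y = (118 − x)/5. Substituting:
26x² + 234x − 3536 = 0  ⟹  x² + 9x − 136 = 0
x = 8 or x = −17, giving (8, 22) and (−17, 27).

(−17, 27) and (8, 22)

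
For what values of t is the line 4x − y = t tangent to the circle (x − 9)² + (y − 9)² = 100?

t = 27 ± 10√17

Tangency holds when the distance from the centre (9, 9) to the line equals the radius 10:
|4·9 − 1·9 − t| / √17 = 10
|t − (27)| = 10√17.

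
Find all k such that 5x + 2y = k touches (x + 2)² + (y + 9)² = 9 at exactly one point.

The line touches the circle iff its distance from (−2, −9) is 3:
|5·(−2) + 2·(−9) − k| / √29 = 3
|k − (−28)| = 3√29.

k = −28 ± 3√29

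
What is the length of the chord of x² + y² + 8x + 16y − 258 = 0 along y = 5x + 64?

Centre (−4, −8), r² = 338. Perpendicular distance d from centre to line = |52| / √26 = 52/√26.
Chord = 2√(r² − d²) = 2·√(234) = 6√26.

6√26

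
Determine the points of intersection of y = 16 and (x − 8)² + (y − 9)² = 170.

(−3, 16) and (19, 16)

Express y = 16 and substitute into the circle:
x² − 16x − 57 = 0
x = 19 or x = −3, giving (19, 16) and (−3, 16).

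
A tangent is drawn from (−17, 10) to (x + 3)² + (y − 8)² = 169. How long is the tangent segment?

With centre O = (−3, 8), |OP|² = 200 and r² = 169.
Power of the point: PT² = |PO|² − r² = 31, so PT = √31.

√31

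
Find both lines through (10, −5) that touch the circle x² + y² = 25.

4x + 3y = 25 and y = −5

A line y − (−5) = m(x − (10)) is tangent when its distance from (0, 0) is 5:
(−10m − (5))² = 25(m² + 1)
3m² + 4m = 0, so m = −4/3 or m = 0.
With m = −4/3: 4x + 3y = 25. With m = 0: y = −5.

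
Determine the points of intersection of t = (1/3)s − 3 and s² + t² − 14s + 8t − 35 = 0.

Substitute t = (−9 + s)/3:
10s² − 120s − 450 = 0  ⟹  s² − 12s − 45 = 0
s = 15 or s = −3, giving (15, 2) and (−3, −4).

(−3, −4) and (15, 2)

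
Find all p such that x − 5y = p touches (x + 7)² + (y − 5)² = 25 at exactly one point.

p = −32 ± 5√26

The line touches the circle iff its distance from (−7, 5) is 5:
|1·(−7) − 5·5 − p| / √26 = 5
|p − (−32)| = 5√26.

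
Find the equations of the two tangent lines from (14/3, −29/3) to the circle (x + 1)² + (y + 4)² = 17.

Write the tangent as mx − y + (−29/3 − m·(14/3)) = 0 and set its distance from the centre to √17:
(−17/3m − (17/3))² = 17(m² + 1)
4m² + 17m + 4 = 0, so m = −1/4 or m = −4.
Through (14/3, −29/3) these give x + 4y = −34 and 4x + y = 9.

x + 4y = −34 and 4x + y = 9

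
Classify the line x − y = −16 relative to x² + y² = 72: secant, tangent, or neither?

neither

Substituting the line into the circle gives 2x² + 32x + 184 = 0.
Δ = 1024 − 1472 = −448.
No real roots: the line does not meet the circle.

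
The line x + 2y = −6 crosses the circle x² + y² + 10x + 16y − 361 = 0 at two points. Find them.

Substitute y = (−6 − x)/2:
5x² + 20x − 1600 = 0  ⟹  x² + 4x − 320 = 0
x = 16 or x = −20, giving (16, −11) and (−20, 7).

(−20, 7) and (16, −11)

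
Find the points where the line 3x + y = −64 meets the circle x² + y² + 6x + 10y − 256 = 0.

(−20, −4) and (−16, −16)

Express y = −3x − 64 and substitute into the circle:
10x² + 360x + 3200 = 0  ⟹  x² + 36x + 320 = 0
x = −16 or x = −20, giving (−16, −16) and (−20, −4).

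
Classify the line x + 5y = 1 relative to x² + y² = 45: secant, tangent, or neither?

Substituting the line into the circle gives 26x² − 2x − 1124 = 0.
Discriminant = (−2)² − 4·26·(−1124) = 116900 > 0.
Two real roots: the line is a secant.

secant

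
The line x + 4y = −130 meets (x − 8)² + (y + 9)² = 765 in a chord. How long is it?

From the line, y = (−130 − x)/4. Substituting:
17x² − 68x − 2380 = 0  ⟹  x² − 4x − 140 = 0
x = 14 or x = −10, giving (14, −36) and (−10, −30).
|(14, −36) − (−10, −30)| = √((24)² + (−6)²) = 6√17.

6√17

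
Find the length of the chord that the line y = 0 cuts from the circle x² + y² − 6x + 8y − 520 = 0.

46

Centre (3, −4), r² = 545. Perpendicular distance d from centre to line = |−4| / √1 = 4.
Half the chord is √(r² − d²) = √(529), so the full chord is 46.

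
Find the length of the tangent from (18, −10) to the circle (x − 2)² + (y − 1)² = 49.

2√82

The centre is (2, 1) and r = 7. The square of the distance from P to the centre is 256 + 121 = 377.
The tangent meets the radius at right angles, so tangent² = |PO|² − r² = 377 − 49 = 328.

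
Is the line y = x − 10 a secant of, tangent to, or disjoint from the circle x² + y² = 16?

Centre (0, 0), r² = 16. Distance² from centre to line = (−10)²/2 = 50.
Since d² > r², the line lies outside the circle.

disjoint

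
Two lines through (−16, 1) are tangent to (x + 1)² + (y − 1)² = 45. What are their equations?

A line y − (1) = m(x − (−16)) is tangent when its distance from (−1, 1) is 3√5:
[m·(15) − (0)]² = 45(m² + 1)
4m² − 1 = 0, so m = 1/2 or m = −1/2.
With m = 1/2: x − 2y = −18. With m = −1/2: x + 2y = −14.

x − 2y = −18 and x + 2y = −14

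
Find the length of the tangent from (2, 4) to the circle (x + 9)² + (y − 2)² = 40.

√85

With centre O = (−9, 2), |OP|² = 125 and r² = 40.
The tangent meets the radius at right angles, so tangent² = |PO|² − r² = 125 − 40 = 85.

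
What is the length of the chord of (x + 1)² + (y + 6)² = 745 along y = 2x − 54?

From the line, y = 2x − 54. Substituting:
5x² − 190x + 1560 = 0  ⟹  x² − 38x + 312 = 0
x = 26 or x = 12, giving (26, −2) and (12, −30).
|(26, −2) − (12, −30)| = √((14)² + (28)²) = 14√5.

14√5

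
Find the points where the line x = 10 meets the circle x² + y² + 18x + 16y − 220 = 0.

(10, −10) and (10, −6)

The line gives x = 10. Substituting into the circle:
y² + 16y + 60 = 0
y = −6 or y = −10, giving (10, −6) and (10, −10).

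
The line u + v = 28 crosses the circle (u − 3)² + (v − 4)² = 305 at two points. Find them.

(7, 21) and (20, 8)

From the line, v = −u + 28. Substituting:
2u² − 54u + 280 = 0  ⟹  u² − 27u + 140 = 0
u = 20 or u = 7, giving (20, 8) and (7, 21).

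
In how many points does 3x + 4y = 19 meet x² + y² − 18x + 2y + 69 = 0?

2

Substituting the line into the circle gives 25x² − 426x + 1617 = 0.
Discriminant = (−426)² − 4·25·(1617) = 19776 > 0.
Two real roots: the line is a secant.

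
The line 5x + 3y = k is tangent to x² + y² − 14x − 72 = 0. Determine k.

k = 35 ± 11√34

The line touches the circle iff its distance from (7, 0) is 11:
|5·7 + 3·0 − k| / √34 = 11
|k − (35)| = 11√34.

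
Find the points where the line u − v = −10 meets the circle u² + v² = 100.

(−10, 0) and (0, 10)

Express v = u + 10 and substitute into the circle:
2u² + 20u = 0  ⟹  u² + 10u = 0
u = 0 or u = −10, giving (0, 10) and (−10, 0).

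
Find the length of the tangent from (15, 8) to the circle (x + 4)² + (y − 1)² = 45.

√365

The centre is (−4, 1) and r = 3√5. The square of the distance from P to the centre is 361 + 49 = 410.
Power of the point: PT² = |PO|² − r² = 365, so PT = √365.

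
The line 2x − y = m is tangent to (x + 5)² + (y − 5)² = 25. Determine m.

Tangency holds when the distance from the centre (−5, 5) to the line equals the radius 5:
|2·(−5) − 1·5 − m| / √5 = 5
|m − (−15)| = 5√5.

m = −15 ± 5√5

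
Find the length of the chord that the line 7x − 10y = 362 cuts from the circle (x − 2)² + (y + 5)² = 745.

2√149

Substitute y = (−362 + 7x)/10:
149x² − 4768x + 23244 = 0  ⟹  x² − 32x + 156 = 0
x = 26 or x = 6, giving (26, −18) and (6, −32).
Chord length = distance between (26, −18) and (6, −32) = √596 = 2√149.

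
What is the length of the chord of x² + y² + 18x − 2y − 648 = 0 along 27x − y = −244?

2√730

Centre (−9, 1), r² = 730. Perpendicular distance d from centre to line = |0| / √730 = 0/√730.
Half the chord is √(r² − d²) = √(730), so the full chord is 2√730.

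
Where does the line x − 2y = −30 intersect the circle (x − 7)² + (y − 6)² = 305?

(−10, 10) and (14, 22)

Substitute y = (30 + x)/2:
5x² − 20x − 700 = 0  ⟹  x² − 4x − 140 = 0
x = 14 or x = −10, giving (14, 22) and (−10, 10).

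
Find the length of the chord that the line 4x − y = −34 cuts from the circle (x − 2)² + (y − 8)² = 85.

The distance from (2, 8) to the line is 34/√17, and r² = 85.
Half the chord is √(r² − d²) = √(17), so the full chord is 2√17.

2√17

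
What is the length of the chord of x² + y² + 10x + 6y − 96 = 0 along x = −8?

Centre (−5, −3), r² = 130. Perpendicular distance d from centre to line = |3| / √1 = 3.
Chord = 2√(r² − d²) = 2·√(121) = 22.

22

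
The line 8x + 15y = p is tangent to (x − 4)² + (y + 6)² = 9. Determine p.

For a tangent, require d(centre, line) = r = 3.
|8·4 + 15·(−6) − p| / √289 = 3
|p − (−58)| = 3·17, so p = −7 or p = −109.

p = −109 or p = −7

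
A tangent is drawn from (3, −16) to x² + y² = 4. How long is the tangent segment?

3√29

With centre O = (0, 0), |OP|² = 265 and r² = 4.
Power of the point: PT² = |PO|² − r² = 261, so PT = 3√29.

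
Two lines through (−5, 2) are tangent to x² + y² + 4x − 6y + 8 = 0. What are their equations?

Let a tangent through (−5, 2) have slope m. Its distance from (−2, 3) must equal √5:
(3m − (1))² = 5(m² + 1)
2m² − 3m − 2 = 0, so m = 2 or m = −1/2.
Through (−5, 2) these give 2x − y = −12 and x + 2y = −1.

2x − y = −12 and x + 2y = −1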